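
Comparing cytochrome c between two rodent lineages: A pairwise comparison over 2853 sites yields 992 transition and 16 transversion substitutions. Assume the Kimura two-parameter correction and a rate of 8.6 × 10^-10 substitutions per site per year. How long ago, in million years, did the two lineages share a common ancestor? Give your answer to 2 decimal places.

P = 992/2853 ≈ 0.347704 and Q = 16/2853 ≈ 0.005608.
Under the Kimura two-parameter model, d = −½ ln(1 − 2P − Q) − ¼ ln(1 − 2Q).
1 − 2P − Q = 0.298984, giving −½ ln(0.298984) = 0.603683.
1 − 2Q = 0.988784, giving −¼ ln(0.988784) = 0.002820.
d = 0.603683 + 0.002820 = 0.606503.
Under a molecular clock d = 2μt, so t = d/(2μ) = 0.606503 / (2 × 8.6 × 10^-10) = 352.62 million years.

352.62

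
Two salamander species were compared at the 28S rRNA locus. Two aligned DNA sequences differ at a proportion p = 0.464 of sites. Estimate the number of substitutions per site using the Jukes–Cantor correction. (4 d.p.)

0.7231

d = −(3/4) ln(1 − 4p/3) = −0.75 ln(1 − 0.618667) = −0.75 ln(0.381333)
  = −0.75 × (-0.964082) = 0.723062 substitutions/site.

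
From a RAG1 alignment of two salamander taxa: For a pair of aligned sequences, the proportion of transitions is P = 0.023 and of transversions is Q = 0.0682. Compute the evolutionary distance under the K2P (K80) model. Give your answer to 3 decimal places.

Under the Kimura two-parameter model, d = −½ ln(1 − 2P − Q) − ¼ ln(1 − 2Q).
1 − 2P − Q = 0.8858, giving −½ ln(0.8858) = 0.060632.
1 − 2Q = 0.8636, giving −¼ ln(0.8636) = 0.036661.
d = 0.060632 + 0.036661 = 0.097293.

0.097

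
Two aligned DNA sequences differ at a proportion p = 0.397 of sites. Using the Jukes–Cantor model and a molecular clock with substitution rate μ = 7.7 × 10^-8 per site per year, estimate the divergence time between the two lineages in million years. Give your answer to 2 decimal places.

3.67

d = −(3/4) ln(1 − 4p/3) = −0.75 ln(1 − 0.529333) = −0.75 ln(0.470667)
  = −0.75 × (-0.753604) = 0.565203 substitutions/site.
Under a molecular clock d = 2μt, so t = d/(2μ) = 0.565203 / (2 × 7.7 × 10^-8) = 3.67 million years.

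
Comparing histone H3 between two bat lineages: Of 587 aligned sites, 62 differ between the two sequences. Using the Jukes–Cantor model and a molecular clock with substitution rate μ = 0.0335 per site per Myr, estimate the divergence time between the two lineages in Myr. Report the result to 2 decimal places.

1.70

p = 62/587 ≈ 0.105622.
d = −(3/4) ln(1 − 4p/3) = −0.75 ln(1 − 0.140829) = −0.75 ln(0.859171)
  = −0.75 × (-0.151787) = 0.113840 substitutions/site.
Under a molecular clock d = 2μt, so t = d/(2μ) = 0.113840 / (2 × 0.0335) = 1.70 Myr.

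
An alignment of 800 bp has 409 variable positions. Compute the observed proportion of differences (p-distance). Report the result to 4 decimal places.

p = 409/800 = 0.51125 ≈ 0.5113 (to 4 d.p.).

0.5113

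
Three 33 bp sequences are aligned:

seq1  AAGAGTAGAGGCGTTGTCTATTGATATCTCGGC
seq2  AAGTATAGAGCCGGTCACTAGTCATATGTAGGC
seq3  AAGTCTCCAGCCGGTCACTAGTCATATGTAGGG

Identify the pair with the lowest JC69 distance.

seq1–seq2: 10/33 differ, p = 0.303, d = 0.388.
seq1–seq3: 13/33 differ, p = 0.394, d = 0.559.
seq2–seq3: 4/33 differ, p = 0.121, d = 0.132.
The smallest distance is between seq2 and seq3.

seq2 and seq3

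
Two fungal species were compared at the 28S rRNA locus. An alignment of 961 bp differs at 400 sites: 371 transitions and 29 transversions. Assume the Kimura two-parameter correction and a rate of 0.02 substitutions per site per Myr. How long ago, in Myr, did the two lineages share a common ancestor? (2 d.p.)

20.65

P = 371/961 ≈ 0.386056 and Q = 29/961 ≈ 0.030177.
Under the Kimura two-parameter model, d = −½ ln(1 − 2P − Q) − ¼ ln(1 − 2Q).
1 − 2P − Q = 0.197711, giving −½ ln(0.197711) = 0.810474.
1 − 2Q = 0.939646, giving −¼ ln(0.939646) = 0.015563.
d = 0.810474 + 0.015563 = 0.826037.
Under a molecular clock d = 2μt, so t = d/(2μ) = 0.826037 / (2 × 0.02) = 20.65 Myr.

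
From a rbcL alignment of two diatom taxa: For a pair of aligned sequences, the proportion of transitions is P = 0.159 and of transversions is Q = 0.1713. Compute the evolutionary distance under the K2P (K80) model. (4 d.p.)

0.4409

Under the Kimura two-parameter model, d = −½ ln(1 − 2P − Q) − ¼ ln(1 − 2Q).
1 − 2P − Q = 0.5107, giving −½ ln(0.5107) = 0.335986.
1 − 2Q = 0.6574, giving −¼ ln(0.6574) = 0.104866.
d = 0.335986 + 0.104866 = 0.440852.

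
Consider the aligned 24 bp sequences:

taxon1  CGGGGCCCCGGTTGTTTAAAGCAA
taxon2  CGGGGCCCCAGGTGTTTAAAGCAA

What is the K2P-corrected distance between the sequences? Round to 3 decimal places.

Of 24 sites, 1 differences are transitions and 1 are transversions, so P = 1/24 ≈ 0.041667 and Q = 1/24 ≈ 0.041667.
Under the Kimura two-parameter model, d = −½ ln(1 − 2P − Q) − ¼ ln(1 − 2Q).
1 − 2P − Q = 0.874999, giving −½ ln(0.874999) = 0.066766.
1 − 2Q = 0.916666, giving −¼ ln(0.916666) = 0.021753.
d = 0.066766 + 0.021753 = 0.088519.

0.089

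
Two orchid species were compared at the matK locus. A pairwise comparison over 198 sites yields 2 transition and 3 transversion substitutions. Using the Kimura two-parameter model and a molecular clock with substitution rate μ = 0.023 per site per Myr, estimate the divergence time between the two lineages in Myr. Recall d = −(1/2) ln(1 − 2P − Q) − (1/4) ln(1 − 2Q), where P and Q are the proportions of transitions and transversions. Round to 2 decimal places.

P = 2/198 ≈ 0.010101 and Q = 3/198 ≈ 0.015152.
Under the Kimura two-parameter model, d = −½ ln(1 − 2P − Q) − ¼ ln(1 − 2Q).
1 − 2P − Q = 0.964646, giving −½ ln(0.964646) = 0.017997.
1 − 2Q = 0.969696, giving −¼ ln(0.969696) = 0.007693.
d = 0.017997 + 0.007693 = 0.025690.
Under a molecular clock d = 2μt, so t = d/(2μ) = 0.025690 / (2 × 0.023) = 0.56 Myr.

0.56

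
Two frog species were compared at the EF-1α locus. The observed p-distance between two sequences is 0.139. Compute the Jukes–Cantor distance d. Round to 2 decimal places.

d = −(3/4) ln(1 − 4p/3) = −0.75 ln(1 − 0.185333) = −0.75 ln(0.814667)
  = −0.75 × (-0.204976) = 0.153732 substitutions/site.

0.15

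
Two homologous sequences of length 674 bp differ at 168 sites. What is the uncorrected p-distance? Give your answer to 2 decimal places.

p = 168/674 = 0.249258… ≈ 0.25 (to 2 d.p.).

0.25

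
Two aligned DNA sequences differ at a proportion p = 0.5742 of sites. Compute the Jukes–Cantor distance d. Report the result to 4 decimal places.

1.0880

d = −(3/4) ln(1 − 4p/3) = −0.75 ln(1 − 0.7656) = −0.75 ln(0.2344)
  = −0.75 × (-1.450726) = 1.088045 substitutions/site.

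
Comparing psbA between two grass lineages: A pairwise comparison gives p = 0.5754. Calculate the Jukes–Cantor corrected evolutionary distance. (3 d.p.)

d = −(3/4) ln(1 − 4p/3) = −0.75 ln(1 − 0.7672) = −0.75 ln(0.2328)
  = −0.75 × (-1.457576) = 1.093182 substitutions/site.

1.093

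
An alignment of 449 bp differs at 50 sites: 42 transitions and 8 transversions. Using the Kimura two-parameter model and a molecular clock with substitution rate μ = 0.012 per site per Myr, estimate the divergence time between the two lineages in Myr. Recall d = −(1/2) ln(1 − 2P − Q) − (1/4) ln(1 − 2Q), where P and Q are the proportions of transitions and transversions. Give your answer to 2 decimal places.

P = 42/449 ≈ 0.093541 and Q = 8/449 ≈ 0.017817.
Under the Kimura two-parameter model, d = −½ ln(1 − 2P − Q) − ¼ ln(1 − 2Q).
1 − 2P − Q = 0.795101, giving −½ ln(0.795101) = 0.114643.
1 − 2Q = 0.964366, giving −¼ ln(0.964366) = 0.009071.
d = 0.114643 + 0.009071 = 0.123714.
Under a molecular clock d = 2μt, so t = d/(2μ) = 0.123714 / (2 × 0.012) = 5.15 Myr.

5.15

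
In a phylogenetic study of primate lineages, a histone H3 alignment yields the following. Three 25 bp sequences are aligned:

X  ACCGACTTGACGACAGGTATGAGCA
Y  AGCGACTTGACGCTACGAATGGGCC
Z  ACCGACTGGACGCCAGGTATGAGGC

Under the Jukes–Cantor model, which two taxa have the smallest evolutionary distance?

X–Y: 7/25 differ, p = 0.280, d = 0.351.
X–Z: 4/25 differ, p = 0.160, d = 0.180.
Y–Z: 7/25 differ, p = 0.280, d = 0.351.
The smallest distance is between X and Z.

X and Z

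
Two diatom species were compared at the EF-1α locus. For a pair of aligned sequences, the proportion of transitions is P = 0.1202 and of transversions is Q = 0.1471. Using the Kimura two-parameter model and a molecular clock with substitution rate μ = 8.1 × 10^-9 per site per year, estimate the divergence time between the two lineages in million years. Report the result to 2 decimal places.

20.51

Under the Kimura two-parameter model, d = −½ ln(1 − 2P − Q) − ¼ ln(1 − 2Q).
1 − 2P − Q = 0.6125, giving −½ ln(0.6125) = 0.245103.
1 − 2Q = 0.7058, giving −¼ ln(0.7058) = 0.087106.
d = 0.245103 + 0.087106 = 0.332209.
Under a molecular clock d = 2μt, so t = d/(2μ) = 0.332209 / (2 × 8.1 × 10^-9) = 20.51 million years.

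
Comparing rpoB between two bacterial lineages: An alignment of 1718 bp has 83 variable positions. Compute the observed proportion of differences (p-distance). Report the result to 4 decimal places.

p = 83/1718 = 0.048311… ≈ 0.0483 (to 4 d.p.).

0.0483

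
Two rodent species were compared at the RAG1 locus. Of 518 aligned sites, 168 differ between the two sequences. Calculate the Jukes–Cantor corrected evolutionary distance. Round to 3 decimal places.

0.425

p = 168/518 ≈ 0.324324.
d = −(3/4) ln(1 − 4p/3) = −0.75 ln(1 − 0.432432) = −0.75 ln(0.567568)
  = −0.75 × (-0.566395) = 0.424796 substitutions/site.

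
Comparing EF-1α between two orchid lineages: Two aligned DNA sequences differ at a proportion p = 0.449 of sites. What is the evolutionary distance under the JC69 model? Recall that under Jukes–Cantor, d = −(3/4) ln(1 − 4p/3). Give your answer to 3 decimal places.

d = −(3/4) ln(1 − 4p/3) = −0.75 ln(1 − 0.598667) = −0.75 ln(0.401333)
  = −0.75 × (-0.912964) = 0.684723 substitutions/site.

0.685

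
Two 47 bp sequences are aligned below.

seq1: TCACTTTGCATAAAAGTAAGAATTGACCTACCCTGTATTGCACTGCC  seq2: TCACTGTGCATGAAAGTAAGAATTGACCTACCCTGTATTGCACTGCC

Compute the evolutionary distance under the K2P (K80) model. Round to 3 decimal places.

0.044

Of 47 sites, 1 differences are transitions and 1 are transversions, so P = 1/47 ≈ 0.021277 and Q = 1/47 ≈ 0.021277.
Under the Kimura two-parameter model, d = −½ ln(1 − 2P − Q) − ¼ ln(1 − 2Q).
1 − 2P − Q = 0.936169, giving −½ ln(0.936169) = 0.032980.
1 − 2Q = 0.957446, giving −¼ ln(0.957446) = 0.010871.
d = 0.032980 + 0.010871 = 0.043851.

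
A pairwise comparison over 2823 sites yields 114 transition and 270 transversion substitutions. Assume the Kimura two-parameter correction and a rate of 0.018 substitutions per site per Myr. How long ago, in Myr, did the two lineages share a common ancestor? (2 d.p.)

P = 114/2823 ≈ 0.040383 and Q = 270/2823 ≈ 0.095643.
Under the Kimura two-parameter model, d = −½ ln(1 − 2P − Q) − ¼ ln(1 − 2Q).
1 − 2P − Q = 0.823591, giving −½ ln(0.823591) = 0.097041.
1 − 2Q = 0.808714, giving −¼ ln(0.808714) = 0.053077.
d = 0.097041 + 0.053077 = 0.150118.
Under a molecular clock d = 2μt, so t = d/(2μ) = 0.150118 / (2 × 0.018) = 4.17 Myr.

4.17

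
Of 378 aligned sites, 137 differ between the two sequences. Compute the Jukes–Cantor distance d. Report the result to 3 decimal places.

0.495

p = 137/378 ≈ 0.362434.
d = −(3/4) ln(1 − 4p/3) = −0.75 ln(1 − 0.483245) = −0.75 ln(0.516755)
  = −0.75 × (-0.660186) = 0.495140 substitutions/site.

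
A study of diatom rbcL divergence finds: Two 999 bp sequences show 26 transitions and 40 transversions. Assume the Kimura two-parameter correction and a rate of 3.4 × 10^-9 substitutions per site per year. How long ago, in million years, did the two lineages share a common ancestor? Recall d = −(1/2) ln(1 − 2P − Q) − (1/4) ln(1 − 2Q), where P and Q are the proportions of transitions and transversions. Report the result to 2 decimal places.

P = 26/999 ≈ 0.026026 and Q = 40/999 ≈ 0.04004.
Under the Kimura two-parameter model, d = −½ ln(1 − 2P − Q) − ¼ ln(1 − 2Q).
1 − 2P − Q = 0.907908, giving −½ ln(0.907908) = 0.048306.
1 − 2Q = 0.91992, giving −¼ ln(0.91992) = 0.020867.
d = 0.048306 + 0.020867 = 0.069173.
Under a molecular clock d = 2μt, so t = d/(2μ) = 0.069173 / (2 × 3.4 × 10^-9) = 10.17 million years.

10.17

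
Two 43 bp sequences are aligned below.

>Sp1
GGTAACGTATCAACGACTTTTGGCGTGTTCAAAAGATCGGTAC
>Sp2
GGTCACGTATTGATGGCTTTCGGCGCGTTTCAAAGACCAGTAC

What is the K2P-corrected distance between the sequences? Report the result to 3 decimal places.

0.337

Of 43 sites, 9 differences are transitions and 2 are transversions, so P = 9/43 ≈ 0.209302 and Q = 2/43 ≈ 0.046512.
Under the Kimura two-parameter model, d = −½ ln(1 − 2P − Q) − ¼ ln(1 − 2Q).
1 − 2P − Q = 0.534884, giving −½ ln(0.534884) = 0.312853.
1 − 2Q = 0.906976, giving −¼ ln(0.906976) = 0.024410.
d = 0.312853 + 0.024410 = 0.337263.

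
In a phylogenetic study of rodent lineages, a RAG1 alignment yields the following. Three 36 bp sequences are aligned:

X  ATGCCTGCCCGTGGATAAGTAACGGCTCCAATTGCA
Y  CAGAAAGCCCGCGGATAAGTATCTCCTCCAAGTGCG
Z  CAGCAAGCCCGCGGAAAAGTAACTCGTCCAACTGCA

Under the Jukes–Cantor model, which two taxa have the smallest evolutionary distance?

Y and Z

X–Y: 11/36 differ, p = 0.306, d = 0.392.
X–Z: 10/36 differ, p = 0.278, d = 0.347.
Y–Z: 6/36 differ, p = 0.167, d = 0.188.
The smallest distance is between Y and Z.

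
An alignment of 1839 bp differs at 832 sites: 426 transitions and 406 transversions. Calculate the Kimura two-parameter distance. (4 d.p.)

P = 426/1839 ≈ 0.231648 and Q = 406/1839 ≈ 0.220772.
Under the Kimura two-parameter model, d = −½ ln(1 − 2P − Q) − ¼ ln(1 − 2Q).
1 − 2P − Q = 0.315932, giving −½ ln(0.315932) = 0.576114.
1 − 2Q = 0.558456, giving −¼ ln(0.558456) = 0.145645.
d = 0.576114 + 0.145645 = 0.721759.

0.7218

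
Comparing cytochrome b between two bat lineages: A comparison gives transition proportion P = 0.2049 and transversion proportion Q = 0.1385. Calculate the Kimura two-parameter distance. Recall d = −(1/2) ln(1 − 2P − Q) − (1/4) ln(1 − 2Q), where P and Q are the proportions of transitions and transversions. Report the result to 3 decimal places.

Under the Kimura two-parameter model, d = −½ ln(1 − 2P − Q) − ¼ ln(1 − 2Q).
1 − 2P − Q = 0.4517, giving −½ ln(0.4517) = 0.397369.
1 − 2Q = 0.723, giving −¼ ln(0.723) = 0.081087.
d = 0.397369 + 0.081087 = 0.478456.

0.478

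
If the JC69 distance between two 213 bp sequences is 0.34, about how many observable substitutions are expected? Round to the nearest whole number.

Invert JC69: p = (3/4)(1 − e^(−4d/3)) = 0.75 × (1 − e^(-0.453333)) = 0.75 × (1 − 0.635506) = 0.273371.
Expected differing sites = pL ≈ 0.273371 × 213 = 58.228023 ≈ 58.

58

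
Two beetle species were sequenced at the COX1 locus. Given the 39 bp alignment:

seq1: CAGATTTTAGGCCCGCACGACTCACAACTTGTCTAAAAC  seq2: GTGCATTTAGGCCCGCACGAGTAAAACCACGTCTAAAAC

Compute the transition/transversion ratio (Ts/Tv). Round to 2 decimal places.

Transitions are A↔G and C↔T; transversions are all other mismatches.
Transitions: 1. Transversions: 9.
R = 1/9 = 0.111111… ≈ 0.11 (to 2 d.p.).

0.11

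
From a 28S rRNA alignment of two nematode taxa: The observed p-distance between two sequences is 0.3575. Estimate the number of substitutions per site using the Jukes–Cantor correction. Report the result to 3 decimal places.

0.486

d = −(3/4) ln(1 − 4p/3) = −0.75 ln(1 − 0.476667) = −0.75 ln(0.523333)
  = −0.75 × (-0.647537) = 0.485653 substitutions/site.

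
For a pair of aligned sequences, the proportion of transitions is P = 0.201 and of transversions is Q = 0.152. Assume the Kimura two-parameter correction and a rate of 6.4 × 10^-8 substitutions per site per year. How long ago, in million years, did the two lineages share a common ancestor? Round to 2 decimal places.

Under the Kimura two-parameter model, d = −½ ln(1 − 2P − Q) − ¼ ln(1 − 2Q).
1 − 2P − Q = 0.446, giving −½ ln(0.446) = 0.403718.
1 − 2Q = 0.696, giving −¼ ln(0.696) = 0.090601.
d = 0.403718 + 0.090601 = 0.494319.
Under a molecular clock d = 2μt, so t = d/(2μ) = 0.494319 / (2 × 6.4 × 10^-8) = 3.86 million years.

3.86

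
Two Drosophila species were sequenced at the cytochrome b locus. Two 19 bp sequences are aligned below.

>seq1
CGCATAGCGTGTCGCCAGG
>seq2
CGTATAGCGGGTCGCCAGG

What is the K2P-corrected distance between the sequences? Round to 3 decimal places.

Of 19 sites, 1 differences are transitions and 1 are transversions, so P = 1/19 ≈ 0.052632 and Q = 1/19 ≈ 0.052632.
Under the Kimura two-parameter model, d = −½ ln(1 − 2P − Q) − ¼ ln(1 − 2Q).
1 − 2P − Q = 0.842104, giving −½ ln(0.842104) = 0.085926.
1 − 2Q = 0.894736, giving −¼ ln(0.894736) = 0.027807.
d = 0.085926 + 0.027807 = 0.113733.

0.114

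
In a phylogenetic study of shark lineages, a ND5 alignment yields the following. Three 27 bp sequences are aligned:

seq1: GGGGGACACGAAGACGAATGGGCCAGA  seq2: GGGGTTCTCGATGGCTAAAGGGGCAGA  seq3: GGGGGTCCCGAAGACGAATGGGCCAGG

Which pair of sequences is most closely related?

seq1–seq2: 8/27 differ, p = 0.296, d = 0.377.
seq1–seq3: 3/27 differ, p = 0.111, d = 0.120.
seq2–seq3: 8/27 differ, p = 0.296, d = 0.377.
The smallest distance is between seq1 and seq3.

seq1 and seq3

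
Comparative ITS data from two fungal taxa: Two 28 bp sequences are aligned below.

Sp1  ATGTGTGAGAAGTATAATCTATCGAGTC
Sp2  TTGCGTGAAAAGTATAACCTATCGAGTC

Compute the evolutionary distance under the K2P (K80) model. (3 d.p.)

0.162

Of 28 sites, 3 differences are transitions and 1 are transversions, so P = 3/28 ≈ 0.107143 and Q = 1/28 ≈ 0.035714.
Under the Kimura two-parameter model, d = −½ ln(1 − 2P − Q) − ¼ ln(1 − 2Q).
1 − 2P − Q = 0.75, giving −½ ln(0.75) = 0.143841.
1 − 2Q = 0.928572, giving −¼ ln(0.928572) = 0.018527.
d = 0.143841 + 0.018527 = 0.162368.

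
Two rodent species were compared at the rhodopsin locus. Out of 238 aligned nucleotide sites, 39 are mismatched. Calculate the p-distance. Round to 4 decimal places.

0.1639

p = 39/238 = 0.163865… ≈ 0.1639 (to 4 d.p.).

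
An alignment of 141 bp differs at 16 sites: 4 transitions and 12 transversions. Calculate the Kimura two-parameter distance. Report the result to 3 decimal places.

P = 4/141 ≈ 0.028369 and Q = 12/141 ≈ 0.085106.
Under the Kimura two-parameter model, d = −½ ln(1 − 2P − Q) − ¼ ln(1 − 2Q).
1 − 2P − Q = 0.858156, giving −½ ln(0.858156) = 0.076485.
1 − 2Q = 0.829788, giving −¼ ln(0.829788) = 0.046646.
d = 0.076485 + 0.046646 = 0.123131.

0.123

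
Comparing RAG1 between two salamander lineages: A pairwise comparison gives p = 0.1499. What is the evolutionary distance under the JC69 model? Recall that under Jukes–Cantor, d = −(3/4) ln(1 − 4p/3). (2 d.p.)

0.17

d = −(3/4) ln(1 − 4p/3) = −0.75 ln(1 − 0.199867) = −0.75 ln(0.800133)
  = −0.75 × (-0.222977) = 0.167233 substitutions/site.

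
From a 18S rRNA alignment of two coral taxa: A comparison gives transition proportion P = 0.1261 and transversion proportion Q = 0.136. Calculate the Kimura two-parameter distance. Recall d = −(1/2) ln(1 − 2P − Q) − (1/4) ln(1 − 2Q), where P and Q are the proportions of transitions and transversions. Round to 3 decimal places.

Under the Kimura two-parameter model, d = −½ ln(1 − 2P − Q) − ¼ ln(1 − 2Q).
1 − 2P − Q = 0.6118, giving −½ ln(0.6118) = 0.245675.
1 − 2Q = 0.728, giving −¼ ln(0.728) = 0.079364.
d = 0.245675 + 0.079364 = 0.325039.

0.325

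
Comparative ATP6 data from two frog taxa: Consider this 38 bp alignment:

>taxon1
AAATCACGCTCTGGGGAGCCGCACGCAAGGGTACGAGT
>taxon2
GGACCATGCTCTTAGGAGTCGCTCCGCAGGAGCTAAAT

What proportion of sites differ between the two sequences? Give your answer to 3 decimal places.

0.447

The sequences differ at 17 of 38 positions.
p = 17/38 = 0.447368… ≈ 0.447 (to 3 d.p.).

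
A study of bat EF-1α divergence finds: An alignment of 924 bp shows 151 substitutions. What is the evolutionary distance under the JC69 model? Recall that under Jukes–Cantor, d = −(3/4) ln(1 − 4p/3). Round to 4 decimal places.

0.1843

p = 151/924 ≈ 0.16342.
d = −(3/4) ln(1 − 4p/3) = −0.75 ln(1 − 0.217893) = −0.75 ln(0.782107)
  = −0.75 × (-0.245764) = 0.184323 substitutions/site.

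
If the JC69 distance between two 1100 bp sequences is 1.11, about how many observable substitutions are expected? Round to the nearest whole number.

Invert JC69: p = (3/4)(1 − e^(−4d/3)) = 0.75 × (1 − e^(-1.48)) = 0.75 × (1 − 0.227638) = 0.579272.
Expected differing sites = pL ≈ 0.579272 × 1100 = 637.1992 ≈ 637.

637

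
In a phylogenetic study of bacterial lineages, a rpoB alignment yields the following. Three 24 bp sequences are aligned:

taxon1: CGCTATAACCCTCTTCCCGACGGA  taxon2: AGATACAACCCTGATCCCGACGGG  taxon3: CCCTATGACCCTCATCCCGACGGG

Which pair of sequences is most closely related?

taxon1–taxon2: 6/24 differ, p = 0.250, d = 0.304.
taxon1–taxon3: 4/24 differ, p = 0.167, d = 0.188.
taxon2–taxon3: 6/24 differ, p = 0.250, d = 0.304.
The smallest distance is between taxon1 and taxon3.

taxon1 and taxon3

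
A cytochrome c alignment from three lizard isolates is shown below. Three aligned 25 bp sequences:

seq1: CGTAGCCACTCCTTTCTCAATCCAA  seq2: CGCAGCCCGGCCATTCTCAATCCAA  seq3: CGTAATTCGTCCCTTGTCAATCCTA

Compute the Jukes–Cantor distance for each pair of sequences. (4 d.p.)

seq1–seq2: 5/25 sites differ → p = 0.2, d = −0.75 ln(1 − 0.266667) = 0.232617 ≈ 0.2326.
seq1–seq3: 8/25 sites differ → p = 0.32, d = −0.75 ln(1 − 0.426667) = 0.417216 ≈ 0.4172.
seq2–seq3: 8/25 sites differ → p = 0.32, d = −0.75 ln(1 − 0.426667) = 0.417216 ≈ 0.4172.

d(seq1,seq2) = 0.2326, d(seq1,seq3) = 0.4172, d(seq2,seq3) = 0.4172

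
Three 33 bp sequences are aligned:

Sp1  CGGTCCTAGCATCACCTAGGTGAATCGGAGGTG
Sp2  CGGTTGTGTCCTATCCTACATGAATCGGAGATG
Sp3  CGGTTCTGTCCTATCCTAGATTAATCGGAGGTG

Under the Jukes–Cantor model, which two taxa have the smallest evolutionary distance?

Sp1–Sp2: 10/33 differ, p = 0.303, d = 0.388.
Sp1–Sp3: 8/33 differ, p = 0.242, d = 0.293.
Sp2–Sp3: 4/33 differ, p = 0.121, d = 0.132.
The smallest distance is between Sp2 and Sp3.

Sp2 and Sp3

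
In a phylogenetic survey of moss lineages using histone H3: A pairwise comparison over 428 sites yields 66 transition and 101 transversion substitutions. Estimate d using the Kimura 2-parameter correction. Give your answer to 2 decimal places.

0.55

P = 66/428 ≈ 0.154206 and Q = 101/428 ≈ 0.235981.
Under the Kimura two-parameter model, d = −½ ln(1 − 2P − Q) − ¼ ln(1 − 2Q).
1 − 2P − Q = 0.455607, giving −½ ln(0.455607) = 0.393062.
1 − 2Q = 0.528038, giving −¼ ln(0.528038) = 0.159647.
d = 0.393062 + 0.159647 = 0.552709.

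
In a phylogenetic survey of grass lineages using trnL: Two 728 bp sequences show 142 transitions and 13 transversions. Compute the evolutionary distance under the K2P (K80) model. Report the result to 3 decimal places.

P = 142/728 ≈ 0.195055 and Q = 13/728 ≈ 0.017857.
Under the Kimura two-parameter model, d = −½ ln(1 − 2P − Q) − ¼ ln(1 − 2Q).
1 − 2P − Q = 0.592033, giving −½ ln(0.592033) = 0.262096.
1 − 2Q = 0.964286, giving −¼ ln(0.964286) = 0.009092.
d = 0.262096 + 0.009092 = 0.271188.

0.271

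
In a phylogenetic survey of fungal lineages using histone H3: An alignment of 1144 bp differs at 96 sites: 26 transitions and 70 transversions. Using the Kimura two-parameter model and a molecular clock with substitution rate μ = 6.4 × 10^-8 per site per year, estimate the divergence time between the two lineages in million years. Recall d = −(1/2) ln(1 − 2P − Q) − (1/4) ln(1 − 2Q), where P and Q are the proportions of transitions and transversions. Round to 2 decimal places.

P = 26/1144 ≈ 0.022727 and Q = 70/1144 ≈ 0.061189.
Under the Kimura two-parameter model, d = −½ ln(1 − 2P − Q) − ¼ ln(1 − 2Q).
1 − 2P − Q = 0.893357, giving −½ ln(0.893357) = 0.056385.
1 − 2Q = 0.877622, giving −¼ ln(0.877622) = 0.032635.
d = 0.056385 + 0.032635 = 0.089020.
Under a molecular clock d = 2μt, so t = d/(2μ) = 0.089020 / (2 × 6.4 × 10^-8) = 0.70 million years.

0.70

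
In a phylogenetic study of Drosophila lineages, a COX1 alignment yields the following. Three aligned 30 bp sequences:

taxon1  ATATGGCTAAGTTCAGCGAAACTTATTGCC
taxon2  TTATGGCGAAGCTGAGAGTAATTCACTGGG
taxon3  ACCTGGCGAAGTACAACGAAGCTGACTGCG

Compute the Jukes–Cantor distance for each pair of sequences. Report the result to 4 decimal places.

taxon1–taxon2: 11/30 sites differ → p ≈ 0.366667, d = −0.75 ln(1 − 0.488889) = 0.503376 ≈ 0.5034.
taxon1–taxon3: 9/30 sites differ → p = 0.3, d = −0.75 ln(1 − 0.4) = 0.383119 ≈ 0.3831.
taxon2–taxon3: 13/30 sites differ → p ≈ 0.433333, d = −0.75 ln(1 − 0.577777) = 0.646666 ≈ 0.6467.

d(taxon1,taxon2) = 0.5034, d(taxon1,taxon3) = 0.3831, d(taxon2,taxon3) = 0.6467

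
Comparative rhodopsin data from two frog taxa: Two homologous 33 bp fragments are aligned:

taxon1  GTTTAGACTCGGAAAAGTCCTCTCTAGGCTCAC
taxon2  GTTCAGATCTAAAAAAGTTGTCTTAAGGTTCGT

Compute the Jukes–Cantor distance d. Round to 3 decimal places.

0.559

The sequences differ at 13 of 33 sites, so p = 13/33 ≈ 0.393939.
d = −(3/4) ln(1 − 4p/3) = −0.75 ln(1 − 0.525252) = −0.75 ln(0.474748)
  = −0.75 × (-0.744971) = 0.558728 substitutions/site.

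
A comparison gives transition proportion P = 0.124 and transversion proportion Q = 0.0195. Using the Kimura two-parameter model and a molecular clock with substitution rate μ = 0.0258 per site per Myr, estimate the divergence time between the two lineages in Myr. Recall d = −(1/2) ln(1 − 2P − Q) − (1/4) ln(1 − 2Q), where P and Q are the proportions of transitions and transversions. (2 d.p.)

3.21

Under the Kimura two-parameter model, d = −½ ln(1 − 2P − Q) − ¼ ln(1 − 2Q).
1 − 2P − Q = 0.7325, giving −½ ln(0.7325) = 0.155646.
1 − 2Q = 0.961, giving −¼ ln(0.961) = 0.009945.
d = 0.155646 + 0.009945 = 0.165591.
Under a molecular clock d = 2μt, so t = d/(2μ) = 0.165591 / (2 × 0.0258) = 3.21 Myr.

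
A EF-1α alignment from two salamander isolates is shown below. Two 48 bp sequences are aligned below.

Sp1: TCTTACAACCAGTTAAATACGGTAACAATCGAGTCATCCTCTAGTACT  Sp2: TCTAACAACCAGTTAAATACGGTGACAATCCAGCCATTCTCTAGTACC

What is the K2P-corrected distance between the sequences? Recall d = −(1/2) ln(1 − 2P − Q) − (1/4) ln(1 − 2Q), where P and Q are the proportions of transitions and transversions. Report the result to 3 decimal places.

0.139

Of 48 sites, 4 differences are transitions and 2 are transversions, so P = 4/48 ≈ 0.083333 and Q = 2/48 ≈ 0.041667.
Under the Kimura two-parameter model, d = −½ ln(1 − 2P − Q) − ¼ ln(1 − 2Q).
1 − 2P − Q = 0.791667, giving −½ ln(0.791667) = 0.116807.
1 − 2Q = 0.916666, giving −¼ ln(0.916666) = 0.021753.
d = 0.116807 + 0.021753 = 0.138560.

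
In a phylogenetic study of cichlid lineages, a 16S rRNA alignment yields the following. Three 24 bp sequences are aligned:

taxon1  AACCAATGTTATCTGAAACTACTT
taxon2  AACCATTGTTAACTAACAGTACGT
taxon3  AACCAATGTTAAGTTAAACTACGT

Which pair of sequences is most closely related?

taxon1 and taxon3

taxon1–taxon2: 6/24 differ, p = 0.250, d = 0.304.
taxon1–taxon3: 4/24 differ, p = 0.167, d = 0.188.
taxon2–taxon3: 5/24 differ, p = 0.208, d = 0.244.
The smallest distance is between taxon1 and taxon3.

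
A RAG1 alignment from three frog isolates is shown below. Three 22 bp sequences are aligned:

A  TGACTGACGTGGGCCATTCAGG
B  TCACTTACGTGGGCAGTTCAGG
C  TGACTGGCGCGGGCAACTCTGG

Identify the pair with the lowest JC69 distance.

A and B

A–B: 4/22 differ, p = 0.182, d = 0.208.
A–C: 5/22 differ, p = 0.227, d = 0.271.
B–C: 7/22 differ, p = 0.318, d = 0.414.
The smallest distance is between A and B.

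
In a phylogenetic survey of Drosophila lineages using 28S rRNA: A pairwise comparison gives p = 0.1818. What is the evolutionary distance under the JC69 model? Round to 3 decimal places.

d = −(3/4) ln(1 − 4p/3) = −0.75 ln(1 − 0.2424) = −0.75 ln(0.7576)
  = −0.75 × (-0.277600) = 0.208200 substitutions/site.

0.208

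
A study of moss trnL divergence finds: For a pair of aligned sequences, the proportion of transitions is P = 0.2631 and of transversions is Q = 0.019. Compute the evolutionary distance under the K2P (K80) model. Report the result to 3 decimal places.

0.404

Under the Kimura two-parameter model, d = −½ ln(1 − 2P − Q) − ¼ ln(1 − 2Q).
1 − 2P − Q = 0.4548, giving −½ ln(0.4548) = 0.393949.
1 − 2Q = 0.962, giving −¼ ln(0.962) = 0.009685.
d = 0.393949 + 0.009685 = 0.403634.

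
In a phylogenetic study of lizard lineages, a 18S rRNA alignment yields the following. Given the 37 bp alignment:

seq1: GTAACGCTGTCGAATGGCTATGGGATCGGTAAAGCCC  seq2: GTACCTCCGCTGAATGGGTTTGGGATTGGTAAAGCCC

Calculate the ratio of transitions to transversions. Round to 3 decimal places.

1.000

Transitions are A↔G and C↔T; transversions are all other mismatches.
Transitions: 4. Transversions: 4.
R = 4/4 = 1.000.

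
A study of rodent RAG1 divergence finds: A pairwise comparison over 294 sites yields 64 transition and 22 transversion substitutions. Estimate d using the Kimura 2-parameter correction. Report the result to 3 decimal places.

0.397

P = 64/294 ≈ 0.217687 and Q = 22/294 ≈ 0.07483.
Under the Kimura two-parameter model, d = −½ ln(1 − 2P − Q) − ¼ ln(1 − 2Q).
1 − 2P − Q = 0.489796, giving −½ ln(0.489796) = 0.356883.
1 − 2Q = 0.85034, giving −¼ ln(0.85034) = 0.040530.
d = 0.356883 + 0.040530 = 0.397413.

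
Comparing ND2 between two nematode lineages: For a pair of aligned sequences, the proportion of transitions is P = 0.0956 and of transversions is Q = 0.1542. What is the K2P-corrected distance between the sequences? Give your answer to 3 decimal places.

0.304

Under the Kimura two-parameter model, d = −½ ln(1 − 2P − Q) − ¼ ln(1 − 2Q).
1 − 2P − Q = 0.6546, giving −½ ln(0.6546) = 0.211865.
1 − 2Q = 0.6916, giving −¼ ln(0.6916) = 0.092187.
d = 0.211865 + 0.092187 = 0.304052.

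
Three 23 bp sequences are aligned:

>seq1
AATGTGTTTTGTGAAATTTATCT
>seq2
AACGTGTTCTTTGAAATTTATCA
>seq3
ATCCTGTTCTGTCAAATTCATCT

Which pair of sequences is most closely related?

seq1 and seq2

seq1–seq2: 4/23 differ, p = 0.174, d = 0.198.
seq1–seq3: 6/23 differ, p = 0.261, d = 0.321.
seq2–seq3: 6/23 differ, p = 0.261, d = 0.321.
The smallest distance is between seq1 and seq2.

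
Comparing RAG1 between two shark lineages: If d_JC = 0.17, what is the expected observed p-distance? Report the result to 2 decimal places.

0.15

p = (3/4)(1 − e^(−4d/3)) = 0.75 × (1 − e^(-0.226667)) = 0.75 × (1 − 0.797186) = 0.152111.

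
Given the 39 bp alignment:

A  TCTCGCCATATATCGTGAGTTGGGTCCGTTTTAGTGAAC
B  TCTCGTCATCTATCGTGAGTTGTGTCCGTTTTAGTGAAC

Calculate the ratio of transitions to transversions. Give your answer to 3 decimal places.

Transitions are A↔G and C↔T; transversions are all other mismatches.
Transitions: 1. Transversions: 2.
R = 1/2 = 0.500.

0.500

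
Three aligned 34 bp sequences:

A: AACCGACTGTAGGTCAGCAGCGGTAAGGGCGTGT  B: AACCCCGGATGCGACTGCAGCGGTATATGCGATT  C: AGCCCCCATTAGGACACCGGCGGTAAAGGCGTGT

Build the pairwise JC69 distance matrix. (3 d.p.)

A–B: 14/34 sites differ → p ≈ 0.411765, d = −0.75 ln(1 − 0.54902) = 0.597249 ≈ 0.597.
A–C: 9/34 sites differ → p ≈ 0.264706, d = −0.75 ln(1 − 0.352941) = 0.326488 ≈ 0.326.
B–C: 13/34 sites differ → p ≈ 0.382353, d = −0.75 ln(1 − 0.509804) = 0.534712 ≈ 0.535.

d(A,B) = 0.597, d(A,C) = 0.326, d(B,C) = 0.535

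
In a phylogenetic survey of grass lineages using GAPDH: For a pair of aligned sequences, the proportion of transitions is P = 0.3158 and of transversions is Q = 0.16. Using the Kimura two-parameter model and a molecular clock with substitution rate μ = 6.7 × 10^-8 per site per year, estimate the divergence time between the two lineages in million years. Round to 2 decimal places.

6.57

Under the Kimura two-parameter model, d = −½ ln(1 − 2P − Q) − ¼ ln(1 − 2Q).
1 − 2P − Q = 0.2084, giving −½ ln(0.2084) = 0.784148.
1 − 2Q = 0.68, giving −¼ ln(0.68) = 0.096416.
d = 0.784148 + 0.096416 = 0.880564.
Under a molecular clock d = 2μt, so t = d/(2μ) = 0.880564 / (2 × 6.7 × 10^-8) = 6.57 million years.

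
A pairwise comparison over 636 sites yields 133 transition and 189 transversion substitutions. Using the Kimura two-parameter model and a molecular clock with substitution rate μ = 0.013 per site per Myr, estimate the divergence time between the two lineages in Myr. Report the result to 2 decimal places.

P = 133/636 ≈ 0.209119 and Q = 189/636 ≈ 0.29717.
Under the Kimura two-parameter model, d = −½ ln(1 − 2P − Q) − ¼ ln(1 − 2Q).
1 − 2P − Q = 0.284592, giving −½ ln(0.284592) = 0.628349.
1 − 2Q = 0.40566, giving −¼ ln(0.40566) = 0.225560.
d = 0.628349 + 0.225560 = 0.853909.
Under a molecular clock d = 2μt, so t = d/(2μ) = 0.853909 / (2 × 0.013) = 32.84 Myr.

32.84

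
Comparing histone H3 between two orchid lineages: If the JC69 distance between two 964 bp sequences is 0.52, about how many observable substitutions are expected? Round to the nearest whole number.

Invert JC69: p = (3/4)(1 − e^(−4d/3)) = 0.75 × (1 − e^(-0.693333)) = 0.75 × (1 − 0.499907) = 0.375070.
Expected differing sites = pL ≈ 0.375070 × 964 = 361.56748 ≈ 362.

362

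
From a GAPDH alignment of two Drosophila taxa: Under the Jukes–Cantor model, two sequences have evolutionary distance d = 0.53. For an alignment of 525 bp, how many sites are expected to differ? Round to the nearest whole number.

Invert JC69: p = (3/4)(1 − e^(−4d/3)) = 0.75 × (1 − e^(-0.706667)) = 0.75 × (1 − 0.493286) = 0.380036.
Expected differing sites = pL ≈ 0.380036 × 525 = 199.5189 ≈ 200.

200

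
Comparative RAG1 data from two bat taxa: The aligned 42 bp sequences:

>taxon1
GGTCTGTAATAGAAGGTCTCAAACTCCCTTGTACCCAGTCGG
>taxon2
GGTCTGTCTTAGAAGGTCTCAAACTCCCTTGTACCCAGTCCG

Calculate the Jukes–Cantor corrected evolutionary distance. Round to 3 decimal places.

The sequences differ at 3 of 42 sites (8, 9, 41), so p = 3/42 ≈ 0.071429.
d = −(3/4) ln(1 − 4p/3) = −0.75 ln(1 − 0.095239) = −0.75 ln(0.904761)
  = −0.75 × (-0.100084) = 0.075063 substitutions/site.

0.075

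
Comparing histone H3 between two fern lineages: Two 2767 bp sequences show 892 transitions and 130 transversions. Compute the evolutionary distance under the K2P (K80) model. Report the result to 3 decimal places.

0.613

P = 892/2767 ≈ 0.322371 and Q = 130/2767 ≈ 0.046982.
Under the Kimura two-parameter model, d = −½ ln(1 − 2P − Q) − ¼ ln(1 − 2Q).
1 − 2P − Q = 0.308276, giving −½ ln(0.308276) = 0.588380.
1 − 2Q = 0.906036, giving −¼ ln(0.906036) = 0.024669.
d = 0.588380 + 0.024669 = 0.613049.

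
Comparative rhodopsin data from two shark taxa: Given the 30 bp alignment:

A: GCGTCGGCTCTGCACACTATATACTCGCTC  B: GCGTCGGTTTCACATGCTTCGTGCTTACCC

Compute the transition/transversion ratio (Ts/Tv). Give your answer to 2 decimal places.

12.00

Transitions are A↔G and C↔T; transversions are all other mismatches.
Transitions: 12. Transversions: 1.
R = 12/1 = 12.00.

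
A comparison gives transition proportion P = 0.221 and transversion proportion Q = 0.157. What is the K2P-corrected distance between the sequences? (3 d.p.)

Under the Kimura two-parameter model, d = −½ ln(1 − 2P − Q) − ¼ ln(1 − 2Q).
1 − 2P − Q = 0.401, giving −½ ln(0.401) = 0.456897.
1 − 2Q = 0.686, giving −¼ ln(0.686) = 0.094219.
d = 0.456897 + 0.094219 = 0.551116.

0.551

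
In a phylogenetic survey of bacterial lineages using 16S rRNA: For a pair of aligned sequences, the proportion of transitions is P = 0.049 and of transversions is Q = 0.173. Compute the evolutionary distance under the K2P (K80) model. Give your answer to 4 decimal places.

Under the Kimura two-parameter model, d = −½ ln(1 − 2P − Q) − ¼ ln(1 − 2Q).
1 − 2P − Q = 0.729, giving −½ ln(0.729) = 0.158041.
1 − 2Q = 0.654, giving −¼ ln(0.654) = 0.106162.
d = 0.158041 + 0.106162 = 0.264203.

0.2642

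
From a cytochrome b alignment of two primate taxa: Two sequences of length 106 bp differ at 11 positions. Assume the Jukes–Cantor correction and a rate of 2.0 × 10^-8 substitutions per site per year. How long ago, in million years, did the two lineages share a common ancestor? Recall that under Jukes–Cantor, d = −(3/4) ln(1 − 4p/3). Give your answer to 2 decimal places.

2.79

p = 11/106 ≈ 0.103774.
d = −(3/4) ln(1 − 4p/3) = −0.75 ln(1 − 0.138365) = −0.75 ln(0.861635)
  = −0.75 × (-0.148924) = 0.111693 substitutions/site.
Under a molecular clock d = 2μt, so t = d/(2μ) = 0.111693 / (2 × 2.0 × 10^-8) = 2.79 million years.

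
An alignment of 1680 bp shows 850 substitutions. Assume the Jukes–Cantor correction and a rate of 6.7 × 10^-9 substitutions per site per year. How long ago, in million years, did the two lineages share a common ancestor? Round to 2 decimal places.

p = 850/1680 ≈ 0.505952.
d = −(3/4) ln(1 − 4p/3) = −0.75 ln(1 − 0.674603) = −0.75 ln(0.325397)
  = −0.75 × (-1.122709) = 0.842032 substitutions/site.
Under a molecular clock d = 2μt, so t = d/(2μ) = 0.842032 / (2 × 6.7 × 10^-9) = 62.84 million years.

62.84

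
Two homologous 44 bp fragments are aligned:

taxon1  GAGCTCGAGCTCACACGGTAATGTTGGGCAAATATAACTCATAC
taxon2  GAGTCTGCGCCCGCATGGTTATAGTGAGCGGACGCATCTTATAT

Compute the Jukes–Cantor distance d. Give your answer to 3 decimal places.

0.643

The sequences differ at 19 of 44 sites, so p = 19/44 ≈ 0.431818.
d = −(3/4) ln(1 − 4p/3) = −0.75 ln(1 − 0.575757) = −0.75 ln(0.424243)
  = −0.75 × (-0.857449) = 0.643087 substitutions/site.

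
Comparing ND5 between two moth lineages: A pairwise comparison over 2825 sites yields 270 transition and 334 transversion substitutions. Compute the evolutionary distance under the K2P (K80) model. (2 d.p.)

0.25

P = 270/2825 ≈ 0.095575 and Q = 334/2825 ≈ 0.11823.
Under the Kimura two-parameter model, d = −½ ln(1 − 2P − Q) − ¼ ln(1 − 2Q).
1 − 2P − Q = 0.69062, giving −½ ln(0.69062) = 0.185083.
1 − 2Q = 0.76354, giving −¼ ln(0.76354) = 0.067447.
d = 0.185083 + 0.067447 = 0.252530.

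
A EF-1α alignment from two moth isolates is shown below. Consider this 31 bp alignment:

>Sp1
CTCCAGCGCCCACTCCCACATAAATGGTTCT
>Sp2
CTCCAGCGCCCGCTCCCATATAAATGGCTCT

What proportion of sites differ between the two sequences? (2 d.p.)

0.10

The sequences differ at 3 of 31 positions (sites 12, 19, 28).
p = 3/31 = 0.096774… ≈ 0.10 (to 2 d.p.).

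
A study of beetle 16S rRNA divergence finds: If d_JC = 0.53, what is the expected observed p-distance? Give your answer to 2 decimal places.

p = (3/4)(1 − e^(−4d/3)) = 0.75 × (1 − e^(-0.706667)) = 0.75 × (1 − 0.493286) = 0.380036.

0.38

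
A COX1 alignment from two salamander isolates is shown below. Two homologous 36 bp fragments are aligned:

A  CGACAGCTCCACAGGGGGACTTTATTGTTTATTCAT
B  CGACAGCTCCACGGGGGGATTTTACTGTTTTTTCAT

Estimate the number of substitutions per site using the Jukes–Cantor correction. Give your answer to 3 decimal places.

0.120

The sequences differ at 4 of 36 sites (13, 20, 25, 31), so p = 4/36 ≈ 0.111111.
d = −(3/4) ln(1 − 4p/3) = −0.75 ln(1 − 0.148148) = −0.75 ln(0.851852)
  = −0.75 × (-0.160342) = 0.120257 substitutions/site.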